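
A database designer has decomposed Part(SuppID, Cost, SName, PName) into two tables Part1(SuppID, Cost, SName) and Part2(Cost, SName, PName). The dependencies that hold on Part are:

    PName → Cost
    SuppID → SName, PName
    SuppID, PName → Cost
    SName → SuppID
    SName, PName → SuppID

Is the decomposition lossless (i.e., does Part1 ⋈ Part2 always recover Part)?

Yes

Common attributes: Part1 ∩ Part2 = {Cost, SName}.
Closure of {Cost, SName}: SName → SuppID applies, adding SuppID; SuppID → SName, PName applies, adding PName. So (Cost, SName)⁺ = {SuppID, Cost, SName, PName}.
This closure contains every attribute of Part1, so Part1 ∩ Part2 → Part1. The join is lossless.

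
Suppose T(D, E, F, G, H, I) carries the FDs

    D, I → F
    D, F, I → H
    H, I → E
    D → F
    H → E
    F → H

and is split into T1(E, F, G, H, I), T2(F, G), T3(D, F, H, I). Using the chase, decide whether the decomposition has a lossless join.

No

Chase test. Columns are D, E, F, G, H, I; row i has aⱼ where attribute j ∈ Ti, else bᵢⱼ.
Initial tableau (one row per fragment):
  row 1: b11 a2 a3 a4 a5 a6
  row 2: b21 b22 a3 a4 b25 b26
  row 3: a1 b32 a3 b34 a5 a6
Rows 1 and 3 agree on H, I; apply H, I→E and equate their E entries.
Rows 1 and 2 agree on F; apply F→H and equate their H entries.
Rows 1 and 2 agree on H; apply H→E and equate their E entries.
No row becomes fully distinguished — the join is lossy.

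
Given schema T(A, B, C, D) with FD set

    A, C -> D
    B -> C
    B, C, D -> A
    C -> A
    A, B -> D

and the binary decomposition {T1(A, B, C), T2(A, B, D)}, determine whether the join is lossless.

Yes

Common attributes: T1 ∩ T2 = {A, B}.
Closure of {A, B}: B → C applies, adding C; A, B → D applies, adding D. So (A, B)⁺ = {A, B, C, D}.
This closure contains every attribute of T1, so T1 ∩ T2 → T1. The join is lossless.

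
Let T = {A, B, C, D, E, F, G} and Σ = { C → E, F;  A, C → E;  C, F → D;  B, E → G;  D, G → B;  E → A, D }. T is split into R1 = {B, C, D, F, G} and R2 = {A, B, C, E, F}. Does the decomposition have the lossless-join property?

Yes

Common attributes: R1 ∩ R2 = {B, C, F}.
Closure of {B, C, F}: C → E, F applies, adding E; C, F → D applies, adding D; B, E → G applies, adding G; E → A, D applies, adding A. So (B, C, F)⁺ = {A, B, C, D, E, F, G}.
This closure contains every attribute of R1, so R1 ∩ R2 → R1. The join is lossless.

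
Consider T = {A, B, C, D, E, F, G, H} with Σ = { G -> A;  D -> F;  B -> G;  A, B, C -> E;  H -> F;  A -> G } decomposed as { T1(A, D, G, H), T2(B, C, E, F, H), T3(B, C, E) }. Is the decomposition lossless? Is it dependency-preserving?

lossy and not dependency-preserving

Lossless test (chase): Rows 2 and 3 agree on B; apply B→G and equate their G entries. Rows 1 and 2 agree on H; apply H→F and equate their F entries. Rows 2 and 3 agree on G; apply G→A and equate their A entries. No row becomes fully distinguished — the join is lossy.
Dependency preservation: the restricted closure of {D} across the fragments never reaches {F}, so D → F cannot be enforced without a join — not preserved.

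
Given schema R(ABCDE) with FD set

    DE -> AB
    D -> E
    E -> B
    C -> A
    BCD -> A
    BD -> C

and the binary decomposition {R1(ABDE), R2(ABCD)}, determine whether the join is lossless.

Yes

Common attributes: R1 ∩ R2 = {ABD}.
Closure of {ABD}: D → E applies, adding E; BD → C applies, adding C. So (ABD)⁺ = {ABCDE}.
This closure contains every attribute of R1, so R1 ∩ R2 → R1. The join is lossless.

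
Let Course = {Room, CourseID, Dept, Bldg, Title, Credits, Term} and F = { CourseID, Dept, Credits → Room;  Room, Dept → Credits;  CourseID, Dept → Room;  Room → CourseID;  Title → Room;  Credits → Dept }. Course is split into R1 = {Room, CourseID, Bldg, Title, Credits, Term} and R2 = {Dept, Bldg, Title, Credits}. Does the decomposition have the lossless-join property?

Common attributes: R1 ∩ R2 = {Bldg, Title, Credits}.
Closure of {Bldg, Title, Credits}: Title → Room applies, adding Room; Credits → Dept applies, adding Dept; Room → CourseID applies, adding CourseID. So (Bldg, Title, Credits)⁺ = {Room, CourseID, Dept, Bldg, Title, Credits}.
This closure contains every attribute of R2, so R1 ∩ R2 → R2. The join is lossless.

Yes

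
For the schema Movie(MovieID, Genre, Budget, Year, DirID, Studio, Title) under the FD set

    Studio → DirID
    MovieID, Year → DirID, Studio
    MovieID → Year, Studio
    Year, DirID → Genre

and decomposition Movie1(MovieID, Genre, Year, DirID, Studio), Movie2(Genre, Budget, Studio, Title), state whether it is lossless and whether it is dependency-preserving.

Lossless test: (Genre, Studio)⁺ = {Genre, DirID, Studio}, which is a superkey of neither fragment — lossy.
Dependency preservation: every FD's attributes lie within a single fragment, so each can be enforced locally — preserved.

lossy but dependency-preserving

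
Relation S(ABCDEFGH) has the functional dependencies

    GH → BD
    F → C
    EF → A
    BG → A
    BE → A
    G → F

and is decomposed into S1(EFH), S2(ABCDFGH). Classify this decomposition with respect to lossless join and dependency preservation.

lossy and not dependency-preserving

Lossless test: (FH)⁺ = {CFH}, which is a superkey of neither fragment — lossy.
Dependency preservation: the restricted closure of {EF} across the fragments never reaches {A}, so EF → A cannot be enforced without a join — not preserved.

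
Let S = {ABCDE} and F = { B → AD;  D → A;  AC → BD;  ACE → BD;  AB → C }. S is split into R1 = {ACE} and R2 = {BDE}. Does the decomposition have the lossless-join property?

Common attributes: R1 ∩ R2 = {E}.
No dependency enlarges {E}, so (E)⁺ = {E}.
The closure contains neither all of R1 = {ACE} nor all of R2 = {BDE}, so the common attributes are not a superkey of either fragment. The join is lossy.

No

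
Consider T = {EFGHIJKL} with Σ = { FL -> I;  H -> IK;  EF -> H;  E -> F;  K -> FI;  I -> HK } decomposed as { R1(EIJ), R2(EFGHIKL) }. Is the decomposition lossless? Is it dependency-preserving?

lossy but dependency-preserving

Lossless test: (EI)⁺ = {EFHIK}, which is a superkey of neither fragment — lossy.
Dependency preservation: every FD's attributes lie within a single fragment, so each can be enforced locally — preserved.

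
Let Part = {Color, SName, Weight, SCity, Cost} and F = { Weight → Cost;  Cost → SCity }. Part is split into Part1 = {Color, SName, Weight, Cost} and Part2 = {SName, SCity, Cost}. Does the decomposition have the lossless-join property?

Common attributes: Part1 ∩ Part2 = {SName, Cost}.
Closure of {SName, Cost}: Cost → SCity applies, adding SCity. So (SName, Cost)⁺ = {SName, SCity, Cost}.
This closure contains every attribute of Part2, so Part1 ∩ Part2 → Part2. The join is lossless.

Yes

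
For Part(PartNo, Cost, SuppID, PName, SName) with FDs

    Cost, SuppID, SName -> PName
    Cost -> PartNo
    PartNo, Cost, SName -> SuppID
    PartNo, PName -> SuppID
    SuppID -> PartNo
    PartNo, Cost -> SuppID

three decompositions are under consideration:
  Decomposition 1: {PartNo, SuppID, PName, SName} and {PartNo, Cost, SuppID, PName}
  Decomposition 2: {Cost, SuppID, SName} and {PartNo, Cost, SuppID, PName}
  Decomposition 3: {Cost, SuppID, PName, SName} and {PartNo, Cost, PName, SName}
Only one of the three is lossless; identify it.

Decomposition 3

Decomposition 1: common = {PartNo, SuppID, PName}, closure = {PartNo, SuppID, PName} → lossy.
Decomposition 2: common = {Cost, SuppID}, closure = {PartNo, Cost, SuppID} → lossy.
Decomposition 3: common = {Cost, PName, SName}, closure = {PartNo, Cost, SuppID, PName, SName} → lossless.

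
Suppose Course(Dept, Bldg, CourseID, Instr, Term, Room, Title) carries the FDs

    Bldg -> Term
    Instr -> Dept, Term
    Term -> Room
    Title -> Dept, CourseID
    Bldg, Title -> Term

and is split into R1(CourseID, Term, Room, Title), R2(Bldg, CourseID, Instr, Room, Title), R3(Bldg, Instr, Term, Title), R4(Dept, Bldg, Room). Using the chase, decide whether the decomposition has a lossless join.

No

Chase test. Columns are Dept, Bldg, CourseID, Instr, Term, Room, Title; row i has aⱼ where attribute j ∈ Ri, else bᵢⱼ.
Initial tableau (one row per fragment):
  row 1: b11 b12 a3 b14 a5 a6 a7
  row 2: b21 a2 a3 a4 b25 a6 a7
  row 3: b31 a2 b33 a4 a5 b36 a7
  row 4: a1 a2 b43 b44 b45 a6 b47
Rows 2 and 3 agree on Bldg; apply Bldg→Term and equate their Term entries.
Rows 2 and 4 agree on Bldg; apply Bldg→Term and equate their Term entries.
Rows 2 and 3 agree on Instr; apply Instr→Dept, Term and equate their Dept, Term entries.
Rows 1 and 3 agree on Term; apply Term→Room and equate their Room entries.
Rows 1 and 2 agree on Title; apply Title→Dept, CourseID and equate their Dept, CourseID entries.
Rows 1 and 3 agree on Title; apply Title→Dept, CourseID and equate their Dept, CourseID entries.
No row becomes fully distinguished — the join is lossy.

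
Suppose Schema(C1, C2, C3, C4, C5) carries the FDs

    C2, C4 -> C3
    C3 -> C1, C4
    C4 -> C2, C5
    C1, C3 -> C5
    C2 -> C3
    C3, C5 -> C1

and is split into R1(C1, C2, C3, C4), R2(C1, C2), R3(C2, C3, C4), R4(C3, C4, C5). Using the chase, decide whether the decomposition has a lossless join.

Yes

Chase test. Columns are C1, C2, C3, C4, C5; row i has aⱼ where attribute j ∈ Ri, else bᵢⱼ.
Initial tableau (one row per fragment):
  row 1: a1 a2 a3 a4 b15
  row 2: a1 a2 b23 b24 b25
  row 3: b31 a2 a3 a4 b35
  row 4: b41 b42 a3 a4 a5
Rows 1 and 3 agree on C3; apply C3→C1, C4 and equate their C1, C4 entries.
Rows 1 and 4 agree on C3; apply C3→C1, C4 and equate their C1, C4 entries.
Rows 1 and 3 agree on C4; apply C4→C2, C5 and equate their C2, C5 entries.
Rows 1 and 4 agree on C4; apply C4→C2, C5 and equate their C2, C5 entries.
Rows 1 and 2 agree on C2; apply C2→C3 and equate their C3 entries.
Rows 1 and 2 agree on C3; apply C3→C1, C4 and equate their C1, C4 entries.
Rows 1 and 2 agree on C4; apply C4→C2, C5 and equate their C2, C5 entries.
Row 1 is now all distinguished symbols — the join is lossless.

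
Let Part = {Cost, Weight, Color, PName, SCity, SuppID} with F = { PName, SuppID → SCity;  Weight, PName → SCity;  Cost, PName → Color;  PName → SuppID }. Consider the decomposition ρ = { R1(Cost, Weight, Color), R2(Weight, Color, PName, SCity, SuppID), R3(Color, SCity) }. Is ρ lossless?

Chase test. Columns are Cost, Weight, Color, PName, SCity, SuppID; row i has aⱼ where attribute j ∈ Ri, else bᵢⱼ.
Initial tableau (one row per fragment):
  row 1: a1 a2 a3 b14 b15 b16
  row 2: b21 a2 a3 a4 a5 a6
  row 3: b31 b32 a3 b34 a5 b36
No row becomes fully distinguished — the join is lossy.

No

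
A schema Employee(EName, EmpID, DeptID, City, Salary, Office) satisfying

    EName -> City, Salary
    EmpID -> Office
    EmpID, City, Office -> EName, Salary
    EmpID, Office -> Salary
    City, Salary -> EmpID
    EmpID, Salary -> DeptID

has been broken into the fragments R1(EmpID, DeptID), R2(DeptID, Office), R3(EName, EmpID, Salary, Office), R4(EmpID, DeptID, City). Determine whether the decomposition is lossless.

Chase test. Columns are EName, EmpID, DeptID, City, Salary, Office; row i has aⱼ where attribute j ∈ Ri, else bᵢⱼ.
Initial tableau (one row per fragment):
  row 1: b11 a2 a3 b14 b15 b16
  row 2: b21 b22 a3 b24 b25 a6
  row 3: a1 a2 b33 b34 a5 a6
  row 4: b41 a2 a3 a4 b45 b46
Rows 1 and 3 agree on EmpID; apply EmpID→Office and equate their Office entries.
Rows 1 and 4 agree on EmpID; apply EmpID→Office and equate their Office entries.
Rows 1 and 3 agree on EmpID, Office; apply EmpID, Office→Salary and equate their Salary entries.
Rows 1 and 4 agree on EmpID, Office; apply EmpID, Office→Salary and equate their Salary entries.
Rows 1 and 3 agree on EmpID, Salary; apply EmpID, Salary→DeptID and equate their DeptID entries.
No row becomes fully distinguished — the join is lossy.

No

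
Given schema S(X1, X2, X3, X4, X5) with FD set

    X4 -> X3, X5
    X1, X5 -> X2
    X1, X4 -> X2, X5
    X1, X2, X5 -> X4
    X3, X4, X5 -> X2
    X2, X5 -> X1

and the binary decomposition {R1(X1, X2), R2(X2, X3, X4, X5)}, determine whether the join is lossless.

Common attributes: R1 ∩ R2 = {X2}.
No dependency enlarges {X2}, so (X2)⁺ = {X2}.
The closure contains neither all of R1 = {X1, X2} nor all of R2 = {X2, X3, X4, X5}, so the common attributes are not a superkey of either fragment. The join is lossy.

No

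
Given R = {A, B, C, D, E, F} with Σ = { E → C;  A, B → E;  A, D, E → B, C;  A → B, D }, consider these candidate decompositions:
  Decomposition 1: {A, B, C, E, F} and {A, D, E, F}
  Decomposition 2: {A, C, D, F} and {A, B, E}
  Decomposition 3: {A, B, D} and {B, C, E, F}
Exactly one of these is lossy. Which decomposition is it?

Decomposition 3

Decomposition 1: common = {A, E, F}, closure = {A, B, C, D, E, F} → lossless.
Decomposition 2: common = {A}, closure = {A, B, C, D, E} → lossless.
Decomposition 3: common = {B}, closure = {B} → lossy.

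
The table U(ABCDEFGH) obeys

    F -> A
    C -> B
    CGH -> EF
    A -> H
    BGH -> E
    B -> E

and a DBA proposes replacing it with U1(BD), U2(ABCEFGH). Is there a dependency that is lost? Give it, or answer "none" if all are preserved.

F → A lies within U2.
C → B lies within U2.
CGH → EF lies within U2.
A → H lies within U2.
BGH → E lies within U2.
B → E lies within U2.
Every dependency is enforceable on the fragments, so the decomposition is dependency-preserving.

none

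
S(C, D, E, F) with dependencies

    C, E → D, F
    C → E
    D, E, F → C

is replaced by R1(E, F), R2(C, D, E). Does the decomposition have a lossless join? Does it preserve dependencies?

Lossless test: (E)⁺ = {E}, which is a superkey of neither fragment — lossy.
Dependency preservation: the restricted closure of {C, E} across the fragments never reaches {D, F}, so C, E → D, F cannot be enforced without a join — not preserved.

lossy and not dependency-preserving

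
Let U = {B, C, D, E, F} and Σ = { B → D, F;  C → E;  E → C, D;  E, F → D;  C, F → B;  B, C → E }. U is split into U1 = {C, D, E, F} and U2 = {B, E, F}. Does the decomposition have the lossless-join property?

Common attributes: U1 ∩ U2 = {E, F}.
Closure of {E, F}: E → C, D applies, adding C, D; C, F → B applies, adding B. So (E, F)⁺ = {B, C, D, E, F}.
This closure contains every attribute of U1, so U1 ∩ U2 → U1. The join is lossless.

Yes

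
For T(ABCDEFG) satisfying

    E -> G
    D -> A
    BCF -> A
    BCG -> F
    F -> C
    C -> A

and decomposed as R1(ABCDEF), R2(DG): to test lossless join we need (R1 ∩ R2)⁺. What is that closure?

AD

R1 ∩ R2 = {D}.
D → A applies, adding A
Closure: {AD}.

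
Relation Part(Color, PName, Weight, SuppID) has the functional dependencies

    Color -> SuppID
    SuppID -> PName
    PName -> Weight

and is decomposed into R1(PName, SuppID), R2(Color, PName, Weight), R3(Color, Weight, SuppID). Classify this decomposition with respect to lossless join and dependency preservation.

Lossless test (chase): Rows 2 and 3 agree on Color; apply Color→SuppID and equate their SuppID entries. Rows 1 and 3 agree on SuppID; apply SuppID→PName and equate their PName entries. Rows 1 and 2 agree on PName; apply PName→Weight and equate their Weight entries. Row 2 is now all distinguished symbols — the join is lossless.
Dependency preservation: every FD's attributes lie within a single fragment, so each can be enforced locally — preserved.

lossless and dependency-preserving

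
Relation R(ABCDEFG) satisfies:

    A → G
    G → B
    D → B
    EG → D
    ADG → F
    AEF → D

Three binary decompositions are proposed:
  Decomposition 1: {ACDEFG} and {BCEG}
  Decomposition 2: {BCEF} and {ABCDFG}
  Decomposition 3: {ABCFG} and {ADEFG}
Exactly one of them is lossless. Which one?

Decomposition 1

Decomposition 1: common = {CEG}, closure = {BCDEG} → lossless.
Decomposition 2: common = {BCF}, closure = {BCF} → lossy.
Decomposition 3: common = {AFG}, closure = {ABFG} → lossy.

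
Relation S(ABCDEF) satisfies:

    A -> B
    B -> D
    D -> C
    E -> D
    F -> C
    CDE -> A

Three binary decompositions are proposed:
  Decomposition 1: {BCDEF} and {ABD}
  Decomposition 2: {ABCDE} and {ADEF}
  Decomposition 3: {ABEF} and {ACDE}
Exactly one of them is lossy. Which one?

Decomposition 1

Decomposition 1: common = {BD}, closure = {BCD} → lossy.
Decomposition 2: common = {ADE}, closure = {ABCDE} → lossless.
Decomposition 3: common = {AE}, closure = {ABCDE} → lossless.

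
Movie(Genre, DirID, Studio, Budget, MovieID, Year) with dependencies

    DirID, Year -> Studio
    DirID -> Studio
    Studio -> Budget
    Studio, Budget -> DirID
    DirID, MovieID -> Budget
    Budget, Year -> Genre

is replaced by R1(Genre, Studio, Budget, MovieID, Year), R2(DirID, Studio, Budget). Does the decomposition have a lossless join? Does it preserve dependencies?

lossless and dependency-preserving

Lossless test: (Studio, Budget)⁺ = {DirID, Studio, Budget}, which contains all of one fragment — lossless.
Dependency preservation: DirID, Year → Studio; DirID, MovieID → Budget are not contained in any single fragment, but the restricted closure of each left-hand side across the fragments still reaches the right-hand side; the remaining FDs each lie inside some fragment. All dependencies are preserved.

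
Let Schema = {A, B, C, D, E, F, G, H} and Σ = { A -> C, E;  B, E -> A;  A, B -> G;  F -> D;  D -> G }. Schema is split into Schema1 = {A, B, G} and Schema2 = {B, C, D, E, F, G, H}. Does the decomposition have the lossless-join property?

No

Common attributes: Schema1 ∩ Schema2 = {B, G}.
No dependency enlarges {B, G}, so (B, G)⁺ = {B, G}.
The closure contains neither all of Schema1 = {A, B, G} nor all of Schema2 = {B, C, D, E, F, G, H}, so the common attributes are not a superkey of either fragment. The join is lossy.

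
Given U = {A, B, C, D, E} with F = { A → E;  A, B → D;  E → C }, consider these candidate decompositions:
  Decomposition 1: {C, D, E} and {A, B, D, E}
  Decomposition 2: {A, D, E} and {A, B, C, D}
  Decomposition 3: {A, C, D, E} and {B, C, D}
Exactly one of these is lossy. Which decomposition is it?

Decomposition 1: common = {D, E}, closure = {C, D, E} → lossless.
Decomposition 2: common = {A, D}, closure = {A, C, D, E} → lossless.
Decomposition 3: common = {C, D}, closure = {C, D} → lossy.

Decomposition 3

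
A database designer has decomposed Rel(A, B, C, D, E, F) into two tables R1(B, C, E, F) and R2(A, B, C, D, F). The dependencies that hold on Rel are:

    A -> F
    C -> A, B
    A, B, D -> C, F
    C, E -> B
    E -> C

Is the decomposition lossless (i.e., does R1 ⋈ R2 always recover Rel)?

No

Common attributes: R1 ∩ R2 = {B, C, F}.
Closure of {B, C, F}: C → A, B applies, adding A. So (B, C, F)⁺ = {A, B, C, F}.
The closure contains neither all of R1 = {B, C, E, F} nor all of R2 = {A, B, C, D, F}, so the common attributes are not a superkey of either fragment. The join is lossy.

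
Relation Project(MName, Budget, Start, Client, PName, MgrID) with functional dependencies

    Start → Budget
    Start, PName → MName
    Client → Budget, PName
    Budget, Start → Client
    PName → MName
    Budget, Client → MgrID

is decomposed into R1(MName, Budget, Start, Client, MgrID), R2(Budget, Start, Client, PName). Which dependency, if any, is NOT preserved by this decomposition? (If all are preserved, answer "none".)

Check PName → MName: no single fragment contains all of {MName, PName}, and the restricted closure of {PName} across the fragments never reaches {MName}.
Start → Budget is preserved.
Start, PName → MName is preserved.
Client → Budget, PName is preserved.
Budget, Start → Client is preserved.
Budget, Client → MgrID is preserved.

PName → MName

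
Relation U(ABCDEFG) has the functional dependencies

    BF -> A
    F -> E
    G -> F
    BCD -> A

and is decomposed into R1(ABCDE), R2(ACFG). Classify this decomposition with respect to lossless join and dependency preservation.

lossy and not dependency-preserving

Lossless test: (AC)⁺ = {AC}, which is a superkey of neither fragment — lossy.
Dependency preservation: the restricted closure of {BF} across the fragments never reaches {A}, so BF → A cannot be enforced without a join — not preserved.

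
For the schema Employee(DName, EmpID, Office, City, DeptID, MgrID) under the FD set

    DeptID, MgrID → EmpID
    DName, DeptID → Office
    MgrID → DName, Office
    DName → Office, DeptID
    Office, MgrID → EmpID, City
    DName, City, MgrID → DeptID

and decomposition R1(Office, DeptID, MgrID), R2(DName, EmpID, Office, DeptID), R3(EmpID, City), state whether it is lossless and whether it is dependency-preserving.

Lossless test (chase): applying each FD to every pair of rows produces no changes in the tableau, so no row becomes fully distinguished — the join is lossy.
Dependency preservation: the restricted closure of {DeptID, MgrID} across the fragments never reaches {EmpID}, so DeptID, MgrID → EmpID cannot be enforced without a join — not preserved.

lossy and not dependency-preserving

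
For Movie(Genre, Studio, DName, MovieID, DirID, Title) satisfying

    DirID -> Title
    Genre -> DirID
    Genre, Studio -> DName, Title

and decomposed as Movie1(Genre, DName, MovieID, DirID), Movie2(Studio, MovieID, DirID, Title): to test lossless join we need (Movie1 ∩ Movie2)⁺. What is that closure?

Movie1 ∩ Movie2 = {MovieID, DirID}.
DirID → Title applies, adding Title
Closure: {MovieID, DirID, Title}.

MovieID, DirID, Title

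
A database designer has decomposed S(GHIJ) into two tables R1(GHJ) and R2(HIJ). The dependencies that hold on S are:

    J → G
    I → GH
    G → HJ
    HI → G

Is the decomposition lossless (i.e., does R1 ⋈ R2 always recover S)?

Common attributes: R1 ∩ R2 = {HJ}.
Closure of {HJ}: J → G applies, adding G. So (HJ)⁺ = {GHJ}.
This closure contains every attribute of R1, so R1 ∩ R2 → R1. The join is lossless.

Yes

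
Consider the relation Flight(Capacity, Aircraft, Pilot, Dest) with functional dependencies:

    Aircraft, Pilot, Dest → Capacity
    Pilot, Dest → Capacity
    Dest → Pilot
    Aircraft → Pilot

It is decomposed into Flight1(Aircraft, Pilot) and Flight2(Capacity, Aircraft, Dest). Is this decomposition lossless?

Yes

Common attributes: Flight1 ∩ Flight2 = {Aircraft}.
Closure of {Aircraft}: Aircraft → Pilot applies, adding Pilot. So (Aircraft)⁺ = {Aircraft, Pilot}.
This closure contains every attribute of Flight1, so Flight1 ∩ Flight2 → Flight1. The join is lossless.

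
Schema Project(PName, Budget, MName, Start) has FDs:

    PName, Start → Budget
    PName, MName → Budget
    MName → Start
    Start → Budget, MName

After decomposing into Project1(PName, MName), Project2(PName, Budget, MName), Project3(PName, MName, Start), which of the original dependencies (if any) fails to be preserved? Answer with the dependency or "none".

PName, Start → Budget: restricted closure across fragments reaches Budget.
PName, MName → Budget lies within Project2.
MName → Start lies within Project3.
Start → Budget, MName: restricted closure across fragments reaches Budget, MName.
Every dependency is enforceable on the fragments, so the decomposition is dependency-preserving.

none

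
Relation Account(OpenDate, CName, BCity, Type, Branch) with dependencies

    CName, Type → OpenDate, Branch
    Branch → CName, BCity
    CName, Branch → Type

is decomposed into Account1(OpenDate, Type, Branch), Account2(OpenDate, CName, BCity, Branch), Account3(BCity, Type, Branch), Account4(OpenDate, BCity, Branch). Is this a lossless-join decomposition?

Yes

Chase test. Columns are OpenDate, CName, BCity, Type, Branch; row i has aⱼ where attribute j ∈ Accounti, else bᵢⱼ.
Initial tableau (one row per fragment):
  row 1: a1 b12 b13 a4 a5
  row 2: a1 a2 a3 b24 a5
  row 3: b31 b32 a3 a4 a5
  row 4: a1 b42 a3 b44 a5
Rows 1 and 2 agree on Branch; apply Branch→CName, BCity and equate their CName, BCity entries.
Rows 1 and 3 agree on Branch; apply Branch→CName, BCity and equate their CName, BCity entries.
Rows 1 and 4 agree on Branch; apply Branch→CName, BCity and equate their CName, BCity entries.
Rows 1 and 2 agree on CName, Branch; apply CName, Branch→Type and equate their Type entries.
Rows 1 and 4 agree on CName, Branch; apply CName, Branch→Type and equate their Type entries.
Rows 1 and 3 agree on CName, Type; apply CName, Type→OpenDate, Branch and equate their OpenDate, Branch entries.
Row 1 is now all distinguished symbols — the join is lossless.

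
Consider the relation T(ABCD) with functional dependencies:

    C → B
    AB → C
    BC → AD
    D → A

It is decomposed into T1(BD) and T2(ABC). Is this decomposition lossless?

Common attributes: T1 ∩ T2 = {B}.
No dependency enlarges {B}, so (B)⁺ = {B}.
The closure contains neither all of T1 = {BD} nor all of T2 = {ABC}, so the common attributes are not a superkey of either fragment. The join is lossy.

No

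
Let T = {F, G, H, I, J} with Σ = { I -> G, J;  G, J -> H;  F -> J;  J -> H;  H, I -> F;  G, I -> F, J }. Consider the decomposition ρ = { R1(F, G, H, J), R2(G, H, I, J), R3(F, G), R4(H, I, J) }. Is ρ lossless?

No

Chase test. Columns are F, G, H, I, J; row i has aⱼ where attribute j ∈ Ri, else bᵢⱼ.
Initial tableau (one row per fragment):
  row 1: a1 a2 a3 b14 a5
  row 2: b21 a2 a3 a4 a5
  row 3: a1 a2 b33 b34 b35
  row 4: b41 b42 a3 a4 a5
Rows 2 and 4 agree on I; apply I→G, J and equate their G, J entries.
Rows 1 and 3 agree on F; apply F→J and equate their J entries.
Rows 1 and 3 agree on J; apply J→H and equate their H entries.
Rows 2 and 4 agree on H, I; apply H, I→F and equate their F entries.
No row becomes fully distinguished — the join is lossy.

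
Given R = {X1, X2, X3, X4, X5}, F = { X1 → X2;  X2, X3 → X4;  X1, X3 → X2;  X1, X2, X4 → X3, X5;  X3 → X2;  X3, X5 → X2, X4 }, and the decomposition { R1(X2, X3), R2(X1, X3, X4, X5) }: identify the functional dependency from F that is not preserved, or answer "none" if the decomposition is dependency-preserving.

X1 → X2

Check X1 → X2: no single fragment contains all of {X1, X2}, and the restricted closure of {X1} across the fragments never reaches {X2}.
X2, X3 → X4 is preserved.
X1, X3 → X2 is preserved.
X1, X2, X4 → X3, X5 is preserved.
X3 → X2 is preserved.
X3, X5 → X2, X4 is preserved.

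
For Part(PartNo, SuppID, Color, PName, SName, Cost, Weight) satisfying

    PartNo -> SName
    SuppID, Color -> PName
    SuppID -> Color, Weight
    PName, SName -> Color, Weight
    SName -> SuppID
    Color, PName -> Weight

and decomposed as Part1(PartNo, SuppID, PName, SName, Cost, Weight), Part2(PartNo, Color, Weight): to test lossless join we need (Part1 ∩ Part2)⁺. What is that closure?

PartNo, SuppID, Color, PName, SName, Weight

Part1 ∩ Part2 = {PartNo, Weight}.
PartNo → SName applies, adding SName
SName → SuppID applies, adding SuppID
SuppID → Color, Weight applies, adding Color
SuppID, Color → PName applies, adding PName
Closure: {PartNo, SuppID, Color, PName, SName, Weight}.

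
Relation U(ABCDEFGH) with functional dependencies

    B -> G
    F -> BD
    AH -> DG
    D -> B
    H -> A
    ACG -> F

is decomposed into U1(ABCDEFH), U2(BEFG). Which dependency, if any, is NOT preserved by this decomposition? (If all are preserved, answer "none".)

Check ACG → F: no single fragment contains all of {ACFG}, and the restricted closure of {ACG} across the fragments never reaches {F}.
B → G is preserved.
F → BD is preserved.
AH → DG is preserved.
D → B is preserved.
H → A is preserved.

ACG -> F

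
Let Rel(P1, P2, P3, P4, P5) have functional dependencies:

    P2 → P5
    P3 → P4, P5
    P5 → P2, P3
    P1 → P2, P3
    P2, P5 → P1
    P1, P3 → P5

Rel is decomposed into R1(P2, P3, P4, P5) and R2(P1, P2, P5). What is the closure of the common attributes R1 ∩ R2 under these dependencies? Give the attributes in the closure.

R1 ∩ R2 = {P2, P5}.
P5 → P2, P3 applies, adding P3
P2, P5 → P1 applies, adding P1
P3 → P4, P5 applies, adding P4
Closure: {P1, P2, P3, P4, P5}.

P1, P2, P3, P4, P5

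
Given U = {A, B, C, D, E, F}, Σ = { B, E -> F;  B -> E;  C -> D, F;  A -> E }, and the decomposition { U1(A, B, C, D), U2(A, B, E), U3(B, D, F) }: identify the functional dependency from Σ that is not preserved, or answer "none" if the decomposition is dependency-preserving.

C -> D, F

Check C → D, F: no single fragment contains all of {C, D, F}, and the restricted closure of {C} across the fragments never reaches {D, F}.
B, E → F is preserved.
B → E is preserved.
A → E is preserved.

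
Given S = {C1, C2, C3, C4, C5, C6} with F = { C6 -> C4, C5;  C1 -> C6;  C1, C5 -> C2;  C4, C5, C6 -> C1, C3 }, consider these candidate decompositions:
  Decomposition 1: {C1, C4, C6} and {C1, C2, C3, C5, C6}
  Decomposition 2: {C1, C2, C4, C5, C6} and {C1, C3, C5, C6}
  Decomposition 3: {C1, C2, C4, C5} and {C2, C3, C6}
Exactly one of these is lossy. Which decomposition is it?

Decomposition 3

Decomposition 1: common = {C1, C6}, closure = {C1, C2, C3, C4, C5, C6} → lossless.
Decomposition 2: common = {C1, C5, C6}, closure = {C1, C2, C3, C4, C5, C6} → lossless.
Decomposition 3: common = {C2}, closure = {C2} → lossy.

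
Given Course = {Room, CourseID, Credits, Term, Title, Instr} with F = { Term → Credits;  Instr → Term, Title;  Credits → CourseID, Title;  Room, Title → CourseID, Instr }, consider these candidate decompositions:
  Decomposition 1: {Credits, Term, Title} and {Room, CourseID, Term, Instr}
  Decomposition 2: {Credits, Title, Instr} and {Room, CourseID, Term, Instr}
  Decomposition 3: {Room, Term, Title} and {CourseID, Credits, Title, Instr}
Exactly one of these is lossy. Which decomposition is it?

Decomposition 3

Decomposition 1: common = {Term}, closure = {CourseID, Credits, Term, Title} → lossless.
Decomposition 2: common = {Instr}, closure = {CourseID, Credits, Term, Title, Instr} → lossless.
Decomposition 3: common = {Title}, closure = {Title} → lossy.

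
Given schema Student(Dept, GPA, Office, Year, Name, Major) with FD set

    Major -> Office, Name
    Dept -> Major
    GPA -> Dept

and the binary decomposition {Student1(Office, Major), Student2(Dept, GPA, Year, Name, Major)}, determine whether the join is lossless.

Common attributes: Student1 ∩ Student2 = {Major}.
Closure of {Major}: Major → Office, Name applies, adding Office, Name. So (Major)⁺ = {Office, Name, Major}.
This closure contains every attribute of Student1, so Student1 ∩ Student2 → Student1. The join is lossless.

Yes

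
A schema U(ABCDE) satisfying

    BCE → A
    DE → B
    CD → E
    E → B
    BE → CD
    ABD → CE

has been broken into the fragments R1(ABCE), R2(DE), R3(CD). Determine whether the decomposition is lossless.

Chase test. Columns are ABCDE; row i has aⱼ where attribute j ∈ Ri, else bᵢⱼ.
Initial tableau (one row per fragment):
  row 1: a1 a2 a3 b14 a5
  row 2: b21 b22 b23 a4 a5
  row 3: b31 b32 a3 a4 b35
Rows 1 and 2 agree on E; apply E→B and equate their B entries.
Rows 1 and 2 agree on BE; apply BE→CD and equate their CD entries.
Rows 1 and 2 agree on BCE; apply BCE→A and equate their A entries.
Rows 1 and 3 agree on CD; apply CD→E and equate their E entries.
Rows 1 and 3 agree on E; apply E→B and equate their B entries.
Rows 1 and 3 agree on BCE; apply BCE→A and equate their A entries.
Row 1 is now all distinguished symbols — the join is lossless.

Yes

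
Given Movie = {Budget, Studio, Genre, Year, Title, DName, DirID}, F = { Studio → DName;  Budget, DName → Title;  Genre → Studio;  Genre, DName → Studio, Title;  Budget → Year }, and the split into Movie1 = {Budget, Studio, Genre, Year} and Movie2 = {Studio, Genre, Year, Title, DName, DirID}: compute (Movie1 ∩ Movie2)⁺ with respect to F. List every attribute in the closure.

Studio, Genre, Year, Title, DName

Movie1 ∩ Movie2 = {Studio, Genre, Year}.
Studio → DName applies, adding DName
Genre, DName → Studio, Title applies, adding Title
Closure: {Studio, Genre, Year, Title, DName}.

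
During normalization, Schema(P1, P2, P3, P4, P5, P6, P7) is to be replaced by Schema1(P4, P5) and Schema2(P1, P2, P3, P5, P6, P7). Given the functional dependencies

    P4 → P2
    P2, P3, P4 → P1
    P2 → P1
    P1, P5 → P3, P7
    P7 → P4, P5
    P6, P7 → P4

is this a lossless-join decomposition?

No

Common attributes: Schema1 ∩ Schema2 = {P5}.
No dependency enlarges {P5}, so (P5)⁺ = {P5}.
The closure contains neither all of Schema1 = {P4, P5} nor all of Schema2 = {P1, P2, P3, P5, P6, P7}, so the common attributes are not a superkey of either fragment. The join is lossy.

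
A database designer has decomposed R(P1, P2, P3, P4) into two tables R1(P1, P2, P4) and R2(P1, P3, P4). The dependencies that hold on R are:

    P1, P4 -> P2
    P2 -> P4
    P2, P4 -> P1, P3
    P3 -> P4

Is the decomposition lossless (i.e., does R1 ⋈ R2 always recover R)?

Yes

Common attributes: R1 ∩ R2 = {P1, P4}.
Closure of {P1, P4}: P1, P4 → P2 applies, adding P2; P2, P4 → P1, P3 applies, adding P3. So (P1, P4)⁺ = {P1, P2, P3, P4}.
This closure contains every attribute of R1, so R1 ∩ R2 → R1. The join is lossless.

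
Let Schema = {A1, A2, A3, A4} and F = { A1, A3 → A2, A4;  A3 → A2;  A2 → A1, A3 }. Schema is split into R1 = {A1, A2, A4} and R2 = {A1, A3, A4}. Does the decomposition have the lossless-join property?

Common attributes: R1 ∩ R2 = {A1, A4}.
No dependency enlarges {A1, A4}, so (A1, A4)⁺ = {A1, A4}.
The closure contains neither all of R1 = {A1, A2, A4} nor all of R2 = {A1, A3, A4}, so the common attributes are not a superkey of either fragment. The join is lossy.

No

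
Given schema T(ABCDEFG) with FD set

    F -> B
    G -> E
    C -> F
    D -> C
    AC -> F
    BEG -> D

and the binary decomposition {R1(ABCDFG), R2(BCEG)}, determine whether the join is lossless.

Yes

Common attributes: R1 ∩ R2 = {BCG}.
Closure of {BCG}: G → E applies, adding E; C → F applies, adding F; BEG → D applies, adding D. So (BCG)⁺ = {BCDEFG}.
This closure contains every attribute of R2, so R1 ∩ R2 → R2. The join is lossless.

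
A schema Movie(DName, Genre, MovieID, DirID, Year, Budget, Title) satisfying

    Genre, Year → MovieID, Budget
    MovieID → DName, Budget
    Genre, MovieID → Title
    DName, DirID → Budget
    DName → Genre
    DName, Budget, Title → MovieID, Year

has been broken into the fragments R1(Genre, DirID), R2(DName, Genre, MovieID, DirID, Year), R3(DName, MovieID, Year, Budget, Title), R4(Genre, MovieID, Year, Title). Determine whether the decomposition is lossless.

Chase test. Columns are DName, Genre, MovieID, DirID, Year, Budget, Title; row i has aⱼ where attribute j ∈ Ri, else bᵢⱼ.
Initial tableau (one row per fragment):
  row 1: b11 a2 b13 a4 b15 b16 b17
  row 2: a1 a2 a3 a4 a5 b26 b27
  row 3: a1 b32 a3 b34 a5 a6 a7
  row 4: b41 a2 a3 b44 a5 b46 a7
Rows 2 and 4 agree on Genre, Year; apply Genre, Year→MovieID, Budget and equate their MovieID, Budget entries.
Rows 2 and 3 agree on MovieID; apply MovieID→DName, Budget and equate their DName, Budget entries.
Rows 2 and 4 agree on MovieID; apply MovieID→DName, Budget and equate their DName, Budget entries.
Rows 2 and 4 agree on Genre, MovieID; apply Genre, MovieID→Title and equate their Title entries.
Rows 2 and 3 agree on DName; apply DName→Genre and equate their Genre entries.
Row 2 is now all distinguished symbols — the join is lossless.

Yes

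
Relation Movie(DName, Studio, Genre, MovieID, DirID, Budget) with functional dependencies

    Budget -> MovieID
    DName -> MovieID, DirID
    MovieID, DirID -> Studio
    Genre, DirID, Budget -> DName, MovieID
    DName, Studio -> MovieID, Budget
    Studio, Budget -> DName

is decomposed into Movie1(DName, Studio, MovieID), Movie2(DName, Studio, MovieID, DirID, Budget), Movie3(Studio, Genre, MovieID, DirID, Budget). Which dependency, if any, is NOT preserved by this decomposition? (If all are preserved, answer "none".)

Budget → MovieID lies within Movie2.
DName → MovieID, DirID lies within Movie2.
MovieID, DirID → Studio lies within Movie2.
Genre, DirID, Budget → DName, MovieID: restricted closure across fragments reaches DName, MovieID.
DName, Studio → MovieID, Budget lies within Movie2.
Studio, Budget → DName lies within Movie2.
Every dependency is enforceable on the fragments, so the decomposition is dependency-preserving.

none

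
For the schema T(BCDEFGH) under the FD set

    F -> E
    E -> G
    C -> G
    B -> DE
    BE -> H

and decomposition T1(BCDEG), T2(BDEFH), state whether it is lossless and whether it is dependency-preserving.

Lossless test: (BDE)⁺ = {BDEGH}, which is a superkey of neither fragment — lossy.
Dependency preservation: every FD's attributes lie within a single fragment, so each can be enforced locally — preserved.

lossy but dependency-preserving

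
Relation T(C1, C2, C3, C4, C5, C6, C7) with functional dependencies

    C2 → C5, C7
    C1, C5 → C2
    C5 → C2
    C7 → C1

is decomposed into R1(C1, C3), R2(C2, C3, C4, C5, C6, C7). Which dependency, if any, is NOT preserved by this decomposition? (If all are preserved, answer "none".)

C7 → C1

Check C7 → C1: no single fragment contains all of {C1, C7}, and the restricted closure of {C7} across the fragments never reaches {C1}.
C2 → C5, C7 is preserved.
C1, C5 → C2 is preserved.
C5 → C2 is preserved.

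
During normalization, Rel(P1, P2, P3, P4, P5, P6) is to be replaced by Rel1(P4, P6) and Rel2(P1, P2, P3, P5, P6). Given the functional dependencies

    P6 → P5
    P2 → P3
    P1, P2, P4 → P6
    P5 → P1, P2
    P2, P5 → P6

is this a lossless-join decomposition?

Yes

Common attributes: Rel1 ∩ Rel2 = {P6}.
Closure of {P6}: P6 → P5 applies, adding P5; P5 → P1, P2 applies, adding P1, P2; P2 → P3 applies, adding P3. So (P6)⁺ = {P1, P2, P3, P5, P6}.
This closure contains every attribute of Rel2, so Rel1 ∩ Rel2 → Rel2. The join is lossless.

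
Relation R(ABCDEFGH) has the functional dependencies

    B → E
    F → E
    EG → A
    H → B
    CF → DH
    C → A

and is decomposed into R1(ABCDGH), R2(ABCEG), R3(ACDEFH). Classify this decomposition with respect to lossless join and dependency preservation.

Lossless test (chase): Rows 1 and 2 agree on B; apply B→E and equate their E entries. Rows 1 and 3 agree on H; apply H→B and equate their B entries. No row becomes fully distinguished — the join is lossy.
Dependency preservation: every FD's attributes lie within a single fragment, so each can be enforced locally — preserved.

lossy but dependency-preserving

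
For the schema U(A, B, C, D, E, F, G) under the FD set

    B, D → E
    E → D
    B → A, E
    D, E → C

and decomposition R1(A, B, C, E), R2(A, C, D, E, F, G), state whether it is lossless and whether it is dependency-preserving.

Lossless test: (A, C, E)⁺ = {A, C, D, E}, which is a superkey of neither fragment — lossy.
Dependency preservation: B, D → E is not contained in any single fragment, but the restricted closure of its left-hand side across the fragments still reaches the right-hand side; the remaining FDs each lie inside some fragment. All dependencies are preserved.

lossy but dependency-preserving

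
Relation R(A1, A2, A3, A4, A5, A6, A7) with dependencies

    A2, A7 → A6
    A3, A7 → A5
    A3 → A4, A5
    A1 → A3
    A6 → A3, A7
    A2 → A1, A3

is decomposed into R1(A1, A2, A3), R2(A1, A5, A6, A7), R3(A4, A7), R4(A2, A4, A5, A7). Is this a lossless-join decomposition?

No

Chase test. Columns are A1, A2, A3, A4, A5, A6, A7; row i has aⱼ where attribute j ∈ Ri, else bᵢⱼ.
Initial tableau (one row per fragment):
  row 1: a1 a2 a3 b14 b15 b16 b17
  row 2: a1 b22 b23 b24 a5 a6 a7
  row 3: b31 b32 b33 a4 b35 b36 a7
  row 4: b41 a2 b43 a4 a5 b46 a7
Rows 1 and 2 agree on A1; apply A1→A3 and equate their A3 entries.
Rows 1 and 4 agree on A2; apply A2→A1, A3 and equate their A1, A3 entries.
Rows 1 and 2 agree on A3; apply A3→A4, A5 and equate their A4, A5 entries.
Rows 1 and 4 agree on A3; apply A3→A4, A5 and equate their A4, A5 entries.
No row becomes fully distinguished — the join is lossy.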